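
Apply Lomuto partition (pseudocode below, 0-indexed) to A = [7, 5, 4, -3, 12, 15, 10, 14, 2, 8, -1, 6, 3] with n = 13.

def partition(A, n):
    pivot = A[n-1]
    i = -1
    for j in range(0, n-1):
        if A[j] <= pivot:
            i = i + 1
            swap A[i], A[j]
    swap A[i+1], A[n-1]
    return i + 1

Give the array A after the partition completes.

pivot=3, i=-1
j=0: 7>3, skip
j=1: 5>3, skip
j=2: 4>3, skip
j=3: -3≤3, i=0, swap(0,3) ⇒ [-3, 5, 4, 7, 12, 15, 10, 14, 2, 8, -1, 6, 3]
j=4: 12>3, skip
j=5: 15>3, skip
j=6: 10>3, skip
j=7: 14>3, skip
j=8: 2≤3, i=1, swap(1,8) ⇒ [-3, 2, 4, 7, 12, 15, 10, 14, 5, 8, -1, 6, 3]
j=9: 8>3, skip
j=10: -1≤3, i=2, swap(2,10) ⇒ [-3, 2, -1, 7, 12, 15, 10, 14, 5, 8, 4, 6, 3]
j=11: 6>3, skip
swap(3,12) ⇒ [-3, 2, -1, 3, 12, 15, 10, 14, 5, 8, 4, 6, 7]; return 3

[-3, 2, -1, 3, 12, 15, 10, 14, 5, 8, 4, 6, 7]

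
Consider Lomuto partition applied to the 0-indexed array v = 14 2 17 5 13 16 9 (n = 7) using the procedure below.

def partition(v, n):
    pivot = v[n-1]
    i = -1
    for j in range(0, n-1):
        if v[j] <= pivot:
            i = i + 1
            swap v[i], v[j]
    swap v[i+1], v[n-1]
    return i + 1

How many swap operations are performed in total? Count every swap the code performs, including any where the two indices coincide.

pivot=9, i=-1
j=0: 14>9, skip
j=1: 2≤9, i=0, swap(0,1) ⇒ 2 14 17 5 13 16 9
j=2: 17>9, skip
j=3: 5≤9, i=1, swap(1,3) ⇒ 2 5 17 14 13 16 9
j=4: 13>9, skip
j=5: 16>9, skip
swap(2,6) ⇒ 2 5 9 14 13 16 17; return 2

3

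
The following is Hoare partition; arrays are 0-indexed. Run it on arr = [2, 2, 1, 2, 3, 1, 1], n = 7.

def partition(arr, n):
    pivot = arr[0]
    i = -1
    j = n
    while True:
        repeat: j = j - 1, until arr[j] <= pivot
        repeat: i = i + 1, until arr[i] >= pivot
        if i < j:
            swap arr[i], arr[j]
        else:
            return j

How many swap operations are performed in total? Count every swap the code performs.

2

pivot=2
j stops at 6 (1), i stops at 0 (2); swap ⇒ [1, 2, 1, 2, 3, 1, 2]
j stops at 5 (1), i stops at 1 (2); swap ⇒ [1, 1, 1, 2, 3, 2, 2]
j stops at 3, i stops at 3; i≥j ⇒ return 3. arr=[1, 1, 1, 2, 3, 2, 2]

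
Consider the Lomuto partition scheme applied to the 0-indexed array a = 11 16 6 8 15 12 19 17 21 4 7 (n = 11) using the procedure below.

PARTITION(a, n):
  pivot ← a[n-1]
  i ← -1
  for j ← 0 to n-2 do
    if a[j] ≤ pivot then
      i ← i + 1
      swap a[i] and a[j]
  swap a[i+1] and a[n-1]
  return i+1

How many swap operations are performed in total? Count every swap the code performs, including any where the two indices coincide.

3

pivot=7, i=-1
j=0: 11>7, skip
j=1: 16>7, skip
j=2: 6≤7, i=0, swap(0,2) ⇒ 6 16 11 8 15 12 19 17 21 4 7
j=3: 8>7, skip
j=4: 15>7, skip
j=5: 12>7, skip
j=6: 19>7, skip
j=7: 17>7, skip
j=8: 21>7, skip
j=9: 4≤7, i=1, swap(1,9) ⇒ 6 4 11 8 15 12 19 17 21 16 7
swap(2,10) ⇒ 6 4 7 8 15 12 19 17 21 16 11; return 2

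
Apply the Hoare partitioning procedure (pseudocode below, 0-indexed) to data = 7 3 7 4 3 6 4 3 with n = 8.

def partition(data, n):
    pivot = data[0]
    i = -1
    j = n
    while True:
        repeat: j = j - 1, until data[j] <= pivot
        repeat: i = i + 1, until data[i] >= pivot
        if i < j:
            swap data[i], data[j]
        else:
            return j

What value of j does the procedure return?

pivot=7
j stops at 7 (3), i stops at 0 (7); swap ⇒ 3 3 7 4 3 6 4 7
j stops at 6 (4), i stops at 2 (7); swap ⇒ 3 3 4 4 3 6 7 7
j stops at 5, i stops at 6; i≥j ⇒ return 5. data=3 3 4 4 3 6 7 7

5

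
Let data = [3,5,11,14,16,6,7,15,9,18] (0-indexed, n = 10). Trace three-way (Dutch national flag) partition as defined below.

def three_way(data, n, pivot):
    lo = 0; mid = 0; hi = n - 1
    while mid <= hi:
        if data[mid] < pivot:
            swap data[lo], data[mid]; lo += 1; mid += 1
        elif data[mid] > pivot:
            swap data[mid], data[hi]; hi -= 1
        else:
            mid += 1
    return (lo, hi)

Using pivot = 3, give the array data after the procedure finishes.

[3,11,14,16,6,7,15,9,18,5]

lo=0 mid=0 hi=9
3=3: mid=1
5>3: swap(1,9), hi=8 ⇒ [3,18,11,14,16,6,7,15,9,5]
18>3: swap(1,8), hi=7 ⇒ [3,9,11,14,16,6,7,15,18,5]
9>3: swap(1,7), hi=6 ⇒ [3,15,11,14,16,6,7,9,18,5]
15>3: swap(1,6), hi=5 ⇒ [3,7,11,14,16,6,15,9,18,5]
7>3: swap(1,5), hi=4 ⇒ [3,6,11,14,16,7,15,9,18,5]
6>3: swap(1,4), hi=3 ⇒ [3,16,11,14,6,7,15,9,18,5]
16>3: swap(1,3), hi=2 ⇒ [3,14,11,16,6,7,15,9,18,5]
14>3: swap(1,2), hi=1 ⇒ [3,11,14,16,6,7,15,9,18,5]
11>3: swap(1,1), hi=0 ⇒ [3,11,14,16,6,7,15,9,18,5]
done. lo=0 hi=0; data=[3,11,14,16,6,7,15,9,18,5]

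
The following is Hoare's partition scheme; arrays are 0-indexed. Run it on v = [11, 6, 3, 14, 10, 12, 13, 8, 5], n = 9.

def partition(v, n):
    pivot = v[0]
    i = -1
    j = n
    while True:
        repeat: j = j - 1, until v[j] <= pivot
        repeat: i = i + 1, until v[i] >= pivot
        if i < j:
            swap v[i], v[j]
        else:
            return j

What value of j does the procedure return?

4

pivot = v[0] = 11; i = -1, j = 9
j→8 (v[8]=5≤11), i→0 (v[0]=11≥11); i<j, swap → [5, 6, 3, 14, 10, 12, 13, 8, 11]
j→7 (v[7]=8≤11), i→3 (v[3]=14≥11); i<j, swap → [5, 6, 3, 8, 10, 12, 13, 14, 11]
j→4, i→5; i≥j, return j=4. v = [5, 6, 3, 8, 10, 12, 13, 14, 11]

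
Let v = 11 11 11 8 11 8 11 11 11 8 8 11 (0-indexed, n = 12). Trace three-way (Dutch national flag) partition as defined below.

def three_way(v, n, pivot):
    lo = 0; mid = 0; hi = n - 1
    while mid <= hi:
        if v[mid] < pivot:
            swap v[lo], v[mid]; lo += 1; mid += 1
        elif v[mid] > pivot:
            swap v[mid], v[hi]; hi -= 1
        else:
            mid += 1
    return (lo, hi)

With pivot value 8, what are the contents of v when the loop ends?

8 8 8 8 11 11 11 11 11 11 11 11

pivot = 8; lo=0, mid=0, hi=11
v[mid]=11>8: swap v[0],v[11]; hi=10 → 11 11 11 8 11 8 11 11 11 8 8 11
v[mid]=11>8: swap v[0],v[10]; hi=9 → 8 11 11 8 11 8 11 11 11 8 11 11
v[mid]=8=8: mid=1
v[mid]=11>8: swap v[1],v[9]; hi=8 → 8 8 11 8 11 8 11 11 11 11 11 11
v[mid]=8=8: mid=2
v[mid]=11>8: swap v[2],v[8]; hi=7 → 8 8 11 8 11 8 11 11 11 11 11 11
v[mid]=11>8: swap v[2],v[7]; hi=6 → 8 8 11 8 11 8 11 11 11 11 11 11
v[mid]=11>8: swap v[2],v[6]; hi=5 → 8 8 11 8 11 8 11 11 11 11 11 11
v[mid]=11>8: swap v[2],v[5]; hi=4 → 8 8 8 8 11 11 11 11 11 11 11 11
v[mid]=8=8: mid=3
v[mid]=8=8: mid=4
v[mid]=11>8: swap v[4],v[4]; hi=3 → 8 8 8 8 11 11 11 11 11 11 11 11
end: lo=0, hi=3; v = 8 8 8 8 11 11 11 11 11 11 11 11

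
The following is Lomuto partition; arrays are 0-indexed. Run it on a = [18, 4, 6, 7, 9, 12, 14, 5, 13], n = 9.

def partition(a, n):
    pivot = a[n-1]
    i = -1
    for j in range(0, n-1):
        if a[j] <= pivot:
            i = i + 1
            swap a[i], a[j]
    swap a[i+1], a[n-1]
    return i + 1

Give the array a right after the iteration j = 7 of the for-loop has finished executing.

pivot=13, i=-1
j=0: 18>13, skip
j=1: 4≤13, i=0, swap(0,1) ⇒ [4, 18, 6, 7, 9, 12, 14, 5, 13]
j=2: 6≤13, i=1, swap(1,2) ⇒ [4, 6, 18, 7, 9, 12, 14, 5, 13]
j=3: 7≤13, i=2, swap(2,3) ⇒ [4, 6, 7, 18, 9, 12, 14, 5, 13]
j=4: 9≤13, i=3, swap(3,4) ⇒ [4, 6, 7, 9, 18, 12, 14, 5, 13]
j=5: 12≤13, i=4, swap(4,5) ⇒ [4, 6, 7, 9, 12, 18, 14, 5, 13]
j=6: 14>13, skip
j=7: 5≤13, i=5, swap(5,7) ⇒ [4, 6, 7, 9, 12, 5, 14, 18, 13]
(after j=7) a = [4, 6, 7, 9, 12, 5, 14, 18, 13]

[4, 6, 7, 9, 12, 5, 14, 18, 13]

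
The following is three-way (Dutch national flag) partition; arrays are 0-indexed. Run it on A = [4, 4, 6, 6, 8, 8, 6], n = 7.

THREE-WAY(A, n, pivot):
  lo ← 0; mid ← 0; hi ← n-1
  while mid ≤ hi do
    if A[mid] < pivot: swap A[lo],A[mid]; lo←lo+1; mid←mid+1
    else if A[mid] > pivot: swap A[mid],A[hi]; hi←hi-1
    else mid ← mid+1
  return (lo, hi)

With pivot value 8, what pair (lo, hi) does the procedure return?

pivot = 8; lo=0, mid=0, hi=6
A[mid]=4<8: swap A[0],A[0]; lo=1,mid=1 → [4, 4, 6, 6, 8, 8, 6]
A[mid]=4<8: swap A[1],A[1]; lo=2,mid=2 → [4, 4, 6, 6, 8, 8, 6]
A[mid]=6<8: swap A[2],A[2]; lo=3,mid=3 → [4, 4, 6, 6, 8, 8, 6]
A[mid]=6<8: swap A[3],A[3]; lo=4,mid=4 → [4, 4, 6, 6, 8, 8, 6]
A[mid]=8=8: mid=5
A[mid]=8=8: mid=6
A[mid]=6<8: swap A[4],A[6]; lo=5,mid=7 → [4, 4, 6, 6, 6, 8, 8]
end: lo=5, hi=6; A = [4, 4, 6, 6, 6, 8, 8]

(5, 6)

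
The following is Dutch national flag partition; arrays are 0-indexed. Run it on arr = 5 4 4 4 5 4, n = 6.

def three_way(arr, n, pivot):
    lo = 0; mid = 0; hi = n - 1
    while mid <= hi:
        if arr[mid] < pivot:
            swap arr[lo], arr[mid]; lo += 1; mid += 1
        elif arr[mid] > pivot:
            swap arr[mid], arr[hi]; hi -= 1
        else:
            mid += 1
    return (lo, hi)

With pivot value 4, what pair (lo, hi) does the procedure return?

pivot = 4; lo=0, mid=0, hi=5
arr[mid]=5>4: swap arr[0],arr[5]; hi=4 → 4 4 4 4 5 5
arr[mid]=4=4: mid=1
arr[mid]=4=4: mid=2
arr[mid]=4=4: mid=3
arr[mid]=4=4: mid=4
arr[mid]=5>4: swap arr[4],arr[4]; hi=3 → 4 4 4 4 5 5
end: lo=0, hi=3; arr = 4 4 4 4 5 5

(0, 3)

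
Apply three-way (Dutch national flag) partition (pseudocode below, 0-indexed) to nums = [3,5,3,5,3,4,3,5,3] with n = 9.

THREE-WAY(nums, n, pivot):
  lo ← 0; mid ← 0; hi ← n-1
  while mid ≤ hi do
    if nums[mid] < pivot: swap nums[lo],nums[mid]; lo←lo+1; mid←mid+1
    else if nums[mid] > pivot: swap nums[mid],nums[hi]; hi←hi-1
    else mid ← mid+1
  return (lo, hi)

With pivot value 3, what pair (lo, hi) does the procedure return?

(0, 4)

lo=0 mid=0 hi=8
3=3: mid=1
5>3: swap(1,8), hi=7 ⇒ [3,3,3,5,3,4,3,5,5]
3=3: mid=2
3=3: mid=3
5>3: swap(3,7), hi=6 ⇒ [3,3,3,5,3,4,3,5,5]
5>3: swap(3,6), hi=5 ⇒ [3,3,3,3,3,4,5,5,5]
3=3: mid=4
3=3: mid=5
4>3: swap(5,5), hi=4 ⇒ [3,3,3,3,3,4,5,5,5]
done. lo=0 hi=4; nums=[3,3,3,3,3,4,5,5,5]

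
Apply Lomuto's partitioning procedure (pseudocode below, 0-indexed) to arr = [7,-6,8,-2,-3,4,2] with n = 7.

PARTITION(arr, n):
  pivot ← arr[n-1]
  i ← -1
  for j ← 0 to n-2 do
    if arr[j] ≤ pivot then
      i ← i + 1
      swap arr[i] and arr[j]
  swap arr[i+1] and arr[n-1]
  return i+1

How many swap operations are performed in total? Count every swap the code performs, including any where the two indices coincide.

4

pivot = arr[6] = 2; i = -1
j=0: arr[0]=7 > 2 → no swap
j=1: arr[1]=-6 ≤ 2 → i=0, swap arr[0],arr[1] → [-6,7,8,-2,-3,4,2]
j=2: arr[2]=8 > 2 → no swap
j=3: arr[3]=-2 ≤ 2 → i=1, swap arr[1],arr[3] → [-6,-2,8,7,-3,4,2]
j=4: arr[4]=-3 ≤ 2 → i=2, swap arr[2],arr[4] → [-6,-2,-3,7,8,4,2]
j=5: arr[5]=4 > 2 → no swap
final swap arr[3],arr[6] → [-6,-2,-3,2,8,4,7]; return 3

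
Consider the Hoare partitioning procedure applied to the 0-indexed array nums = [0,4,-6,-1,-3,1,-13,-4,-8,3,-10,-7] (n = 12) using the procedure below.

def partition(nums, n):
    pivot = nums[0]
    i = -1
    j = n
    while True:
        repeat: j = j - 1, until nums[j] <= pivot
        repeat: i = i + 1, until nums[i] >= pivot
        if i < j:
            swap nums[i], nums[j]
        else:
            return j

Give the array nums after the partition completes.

[-7,-10,-6,-1,-3,-8,-13,-4,1,3,4,0]

pivot = nums[0] = 0; i = -1, j = 12
j→11 (nums[11]=-7≤0), i→0 (nums[0]=0≥0); i<j, swap → [-7,4,-6,-1,-3,1,-13,-4,-8,3,-10,0]
j→10 (nums[10]=-10≤0), i→1 (nums[1]=4≥0); i<j, swap → [-7,-10,-6,-1,-3,1,-13,-4,-8,3,4,0]
j→8 (nums[8]=-8≤0), i→5 (nums[5]=1≥0); i<j, swap → [-7,-10,-6,-1,-3,-8,-13,-4,1,3,4,0]
j→7, i→8; i≥j, return j=7. nums = [-7,-10,-6,-1,-3,-8,-13,-4,1,3,4,0]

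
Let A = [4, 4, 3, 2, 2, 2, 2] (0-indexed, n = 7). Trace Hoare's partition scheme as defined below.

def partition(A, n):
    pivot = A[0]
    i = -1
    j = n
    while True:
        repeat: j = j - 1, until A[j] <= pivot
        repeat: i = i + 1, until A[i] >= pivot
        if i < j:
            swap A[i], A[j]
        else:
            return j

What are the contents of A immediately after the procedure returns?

pivot = A[0] = 4; i = -1, j = 7
j→6 (A[6]=2≤4), i→0 (A[0]=4≥4); i<j, swap → [2, 4, 3, 2, 2, 2, 4]
j→5 (A[5]=2≤4), i→1 (A[1]=4≥4); i<j, swap → [2, 2, 3, 2, 2, 4, 4]
j→4, i→5; i≥j, return j=4. A = [2, 2, 3, 2, 2, 4, 4]

[2, 2, 3, 2, 2, 4, 4]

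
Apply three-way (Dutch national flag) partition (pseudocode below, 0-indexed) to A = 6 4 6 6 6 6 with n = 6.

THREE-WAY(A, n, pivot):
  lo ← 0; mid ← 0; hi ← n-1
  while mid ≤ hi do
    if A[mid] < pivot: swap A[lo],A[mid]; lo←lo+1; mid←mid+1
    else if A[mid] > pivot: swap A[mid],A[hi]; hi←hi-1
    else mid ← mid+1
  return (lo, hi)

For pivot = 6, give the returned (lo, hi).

lo=0 mid=0 hi=5
6=6: mid=1
4<6: swap(0,1), lo=1 mid=2 ⇒ 4 6 6 6 6 6
6=6: mid=3
6=6: mid=4
6=6: mid=5
6=6: mid=6
done. lo=1 hi=5; A=4 6 6 6 6 6

(1, 5)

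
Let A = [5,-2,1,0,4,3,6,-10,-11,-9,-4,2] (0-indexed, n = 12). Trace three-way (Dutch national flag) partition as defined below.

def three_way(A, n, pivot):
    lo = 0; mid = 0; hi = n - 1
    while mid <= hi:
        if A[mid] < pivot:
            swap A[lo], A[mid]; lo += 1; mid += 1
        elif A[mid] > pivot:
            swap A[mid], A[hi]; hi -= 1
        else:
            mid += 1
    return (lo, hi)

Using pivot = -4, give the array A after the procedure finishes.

pivot = -4; lo=0, mid=0, hi=11
A[mid]=5>-4: swap A[0],A[11]; hi=10 → [2,-2,1,0,4,3,6,-10,-11,-9,-4,5]
A[mid]=2>-4: swap A[0],A[10]; hi=9 → [-4,-2,1,0,4,3,6,-10,-11,-9,2,5]
A[mid]=-4=-4: mid=1
A[mid]=-2>-4: swap A[1],A[9]; hi=8 → [-4,-9,1,0,4,3,6,-10,-11,-2,2,5]
A[mid]=-9<-4: swap A[0],A[1]; lo=1,mid=2 → [-9,-4,1,0,4,3,6,-10,-11,-2,2,5]
A[mid]=1>-4: swap A[2],A[8]; hi=7 → [-9,-4,-11,0,4,3,6,-10,1,-2,2,5]
A[mid]=-11<-4: swap A[1],A[2]; lo=2,mid=3 → [-9,-11,-4,0,4,3,6,-10,1,-2,2,5]
A[mid]=0>-4: swap A[3],A[7]; hi=6 → [-9,-11,-4,-10,4,3,6,0,1,-2,2,5]
A[mid]=-10<-4: swap A[2],A[3]; lo=3,mid=4 → [-9,-11,-10,-4,4,3,6,0,1,-2,2,5]
A[mid]=4>-4: swap A[4],A[6]; hi=5 → [-9,-11,-10,-4,6,3,4,0,1,-2,2,5]
A[mid]=6>-4: swap A[4],A[5]; hi=4 → [-9,-11,-10,-4,3,6,4,0,1,-2,2,5]
A[mid]=3>-4: swap A[4],A[4]; hi=3 → [-9,-11,-10,-4,3,6,4,0,1,-2,2,5]
end: lo=3, hi=3; A = [-9,-11,-10,-4,3,6,4,0,1,-2,2,5]

[-9,-11,-10,-4,3,6,4,0,1,-2,2,5]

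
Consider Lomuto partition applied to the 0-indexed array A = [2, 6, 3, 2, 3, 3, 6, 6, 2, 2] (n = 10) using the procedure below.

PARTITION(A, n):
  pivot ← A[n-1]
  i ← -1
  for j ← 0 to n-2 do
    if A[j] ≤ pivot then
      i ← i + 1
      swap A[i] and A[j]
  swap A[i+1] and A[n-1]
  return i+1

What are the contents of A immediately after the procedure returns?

[2, 2, 2, 2, 3, 3, 6, 6, 3, 6]

pivot=2, i=-1
j=0: 2≤2, i=0, swap(0,0) ⇒ [2, 6, 3, 2, 3, 3, 6, 6, 2, 2]
j=1: 6>2, skip
j=2: 3>2, skip
j=3: 2≤2, i=1, swap(1,3) ⇒ [2, 2, 3, 6, 3, 3, 6, 6, 2, 2]
j=4: 3>2, skip
j=5: 3>2, skip
j=6: 6>2, skip
j=7: 6>2, skip
j=8: 2≤2, i=2, swap(2,8) ⇒ [2, 2, 2, 6, 3, 3, 6, 6, 3, 2]
swap(3,9) ⇒ [2, 2, 2, 2, 3, 3, 6, 6, 3, 6]; return 3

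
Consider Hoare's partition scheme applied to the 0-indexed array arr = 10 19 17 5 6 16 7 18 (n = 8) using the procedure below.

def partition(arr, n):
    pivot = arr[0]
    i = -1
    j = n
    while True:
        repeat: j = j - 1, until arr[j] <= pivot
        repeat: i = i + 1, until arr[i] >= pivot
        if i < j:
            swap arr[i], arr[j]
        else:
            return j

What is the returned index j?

pivot = arr[0] = 10; i = -1, j = 8
j→6 (arr[6]=7≤10), i→0 (arr[0]=10≥10); i<j, swap → 7 19 17 5 6 16 10 18
j→4 (arr[4]=6≤10), i→1 (arr[1]=19≥10); i<j, swap → 7 6 17 5 19 16 10 18
j→3 (arr[3]=5≤10), i→2 (arr[2]=17≥10); i<j, swap → 7 6 5 17 19 16 10 18
j→2, i→3; i≥j, return j=2. arr = 7 6 5 17 19 16 10 18

2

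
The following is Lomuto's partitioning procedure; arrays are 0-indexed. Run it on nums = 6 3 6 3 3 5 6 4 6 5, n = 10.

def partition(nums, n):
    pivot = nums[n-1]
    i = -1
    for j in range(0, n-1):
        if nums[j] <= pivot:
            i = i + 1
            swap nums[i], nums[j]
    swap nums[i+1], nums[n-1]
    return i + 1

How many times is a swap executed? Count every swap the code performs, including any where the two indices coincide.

pivot = nums[9] = 5; i = -1
j=0: nums[0]=6 > 5 → no swap
j=1: nums[1]=3 ≤ 5 → i=0, swap nums[0],nums[1] → 3 6 6 3 3 5 6 4 6 5
j=2: nums[2]=6 > 5 → no swap
j=3: nums[3]=3 ≤ 5 → i=1, swap nums[1],nums[3] → 3 3 6 6 3 5 6 4 6 5
j=4: nums[4]=3 ≤ 5 → i=2, swap nums[2],nums[4] → 3 3 3 6 6 5 6 4 6 5
j=5: nums[5]=5 ≤ 5 → i=3, swap nums[3],nums[5] → 3 3 3 5 6 6 6 4 6 5
j=6: nums[6]=6 > 5 → no swap
j=7: nums[7]=4 ≤ 5 → i=4, swap nums[4],nums[7] → 3 3 3 5 4 6 6 6 6 5
j=8: nums[8]=6 > 5 → no swap
final swap nums[5],nums[9] → 3 3 3 5 4 5 6 6 6 6; return 5

6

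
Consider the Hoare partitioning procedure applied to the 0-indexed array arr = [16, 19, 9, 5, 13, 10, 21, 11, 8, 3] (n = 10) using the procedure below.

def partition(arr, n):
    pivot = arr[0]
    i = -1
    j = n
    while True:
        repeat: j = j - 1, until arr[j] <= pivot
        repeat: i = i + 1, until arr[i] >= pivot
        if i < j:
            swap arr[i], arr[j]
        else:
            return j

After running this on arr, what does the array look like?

[3, 8, 9, 5, 13, 10, 11, 21, 19, 16]

pivot=16
j stops at 9 (3), i stops at 0 (16); swap ⇒ [3, 19, 9, 5, 13, 10, 21, 11, 8, 16]
j stops at 8 (8), i stops at 1 (19); swap ⇒ [3, 8, 9, 5, 13, 10, 21, 11, 19, 16]
j stops at 7 (11), i stops at 6 (21); swap ⇒ [3, 8, 9, 5, 13, 10, 11, 21, 19, 16]
j stops at 6, i stops at 7; i≥j ⇒ return 6. arr=[3, 8, 9, 5, 13, 10, 11, 21, 19, 16]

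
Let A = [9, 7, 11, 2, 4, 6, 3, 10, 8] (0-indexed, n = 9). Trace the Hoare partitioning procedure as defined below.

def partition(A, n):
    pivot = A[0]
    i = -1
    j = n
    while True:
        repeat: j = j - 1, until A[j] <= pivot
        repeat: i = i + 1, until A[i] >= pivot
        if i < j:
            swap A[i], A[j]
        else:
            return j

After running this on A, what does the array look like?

pivot=9
j stops at 8 (8), i stops at 0 (9); swap ⇒ [8, 7, 11, 2, 4, 6, 3, 10, 9]
j stops at 6 (3), i stops at 2 (11); swap ⇒ [8, 7, 3, 2, 4, 6, 11, 10, 9]
j stops at 5, i stops at 6; i≥j ⇒ return 5. A=[8, 7, 3, 2, 4, 6, 11, 10, 9]

[8, 7, 3, 2, 4, 6, 11, 10, 9]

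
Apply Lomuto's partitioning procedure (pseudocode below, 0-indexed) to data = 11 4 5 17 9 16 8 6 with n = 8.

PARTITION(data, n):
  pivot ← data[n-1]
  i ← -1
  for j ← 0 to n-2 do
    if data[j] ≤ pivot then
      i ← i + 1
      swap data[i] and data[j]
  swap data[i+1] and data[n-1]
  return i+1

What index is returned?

pivot = data[7] = 6; i = -1
j=0: data[0]=11 > 6 → no swap
j=1: data[1]=4 ≤ 6 → i=0, swap data[0],data[1] → 4 11 5 17 9 16 8 6
j=2: data[2]=5 ≤ 6 → i=1, swap data[1],data[2] → 4 5 11 17 9 16 8 6
j=3: data[3]=17 > 6 → no swap
j=4: data[4]=9 > 6 → no swap
j=5: data[5]=16 > 6 → no swap
j=6: data[6]=8 > 6 → no swap
final swap data[2],data[7] → 4 5 6 17 9 16 8 11; return 2

2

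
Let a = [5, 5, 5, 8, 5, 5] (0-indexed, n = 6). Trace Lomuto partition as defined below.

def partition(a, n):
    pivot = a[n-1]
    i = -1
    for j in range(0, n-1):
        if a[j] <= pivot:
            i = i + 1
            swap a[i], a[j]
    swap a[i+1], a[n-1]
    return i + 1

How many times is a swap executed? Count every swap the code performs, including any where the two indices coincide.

pivot=5, i=-1
j=0: 5≤5, i=0, swap(0,0) ⇒ [5, 5, 5, 8, 5, 5]
j=1: 5≤5, i=1, swap(1,1) ⇒ [5, 5, 5, 8, 5, 5]
j=2: 5≤5, i=2, swap(2,2) ⇒ [5, 5, 5, 8, 5, 5]
j=3: 8>5, skip
j=4: 5≤5, i=3, swap(3,4) ⇒ [5, 5, 5, 5, 8, 5]
swap(4,5) ⇒ [5, 5, 5, 5, 5, 8]; return 4

5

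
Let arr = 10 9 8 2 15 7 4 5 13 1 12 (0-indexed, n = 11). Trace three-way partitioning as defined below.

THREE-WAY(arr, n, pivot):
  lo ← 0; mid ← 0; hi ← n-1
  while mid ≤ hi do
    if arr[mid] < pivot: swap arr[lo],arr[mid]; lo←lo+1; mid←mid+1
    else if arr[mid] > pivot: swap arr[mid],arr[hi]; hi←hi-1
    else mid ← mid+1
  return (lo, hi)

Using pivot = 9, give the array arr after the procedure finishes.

1 8 2 5 7 4 9 13 15 12 10

lo=0 mid=0 hi=10
10>9: swap(0,10), hi=9 ⇒ 12 9 8 2 15 7 4 5 13 1 10
12>9: swap(0,9), hi=8 ⇒ 1 9 8 2 15 7 4 5 13 12 10
1<9: swap(0,0), lo=1 mid=1 ⇒ 1 9 8 2 15 7 4 5 13 12 10
9=9: mid=2
8<9: swap(1,2), lo=2 mid=3 ⇒ 1 8 9 2 15 7 4 5 13 12 10
2<9: swap(2,3), lo=3 mid=4 ⇒ 1 8 2 9 15 7 4 5 13 12 10
15>9: swap(4,8), hi=7 ⇒ 1 8 2 9 13 7 4 5 15 12 10
13>9: swap(4,7), hi=6 ⇒ 1 8 2 9 5 7 4 13 15 12 10
5<9: swap(3,4), lo=4 mid=5 ⇒ 1 8 2 5 9 7 4 13 15 12 10
7<9: swap(4,5), lo=5 mid=6 ⇒ 1 8 2 5 7 9 4 13 15 12 10
4<9: swap(5,6), lo=6 mid=7 ⇒ 1 8 2 5 7 4 9 13 15 12 10
done. lo=6 hi=6; arr=1 8 2 5 7 4 9 13 15 12 10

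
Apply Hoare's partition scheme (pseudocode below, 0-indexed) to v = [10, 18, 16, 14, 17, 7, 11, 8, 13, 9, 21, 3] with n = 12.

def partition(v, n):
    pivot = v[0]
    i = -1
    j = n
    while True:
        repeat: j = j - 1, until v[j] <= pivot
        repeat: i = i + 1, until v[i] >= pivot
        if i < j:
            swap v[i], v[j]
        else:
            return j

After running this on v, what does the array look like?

pivot = v[0] = 10; i = -1, j = 12
j→11 (v[11]=3≤10), i→0 (v[0]=10≥10); i<j, swap → [3, 18, 16, 14, 17, 7, 11, 8, 13, 9, 21, 10]
j→9 (v[9]=9≤10), i→1 (v[1]=18≥10); i<j, swap → [3, 9, 16, 14, 17, 7, 11, 8, 13, 18, 21, 10]
j→7 (v[7]=8≤10), i→2 (v[2]=16≥10); i<j, swap → [3, 9, 8, 14, 17, 7, 11, 16, 13, 18, 21, 10]
j→5 (v[5]=7≤10), i→3 (v[3]=14≥10); i<j, swap → [3, 9, 8, 7, 17, 14, 11, 16, 13, 18, 21, 10]
j→3, i→4; i≥j, return j=3. v = [3, 9, 8, 7, 17, 14, 11, 16, 13, 18, 21, 10]

[3, 9, 8, 7, 17, 14, 11, 16, 13, 18, 21, 10]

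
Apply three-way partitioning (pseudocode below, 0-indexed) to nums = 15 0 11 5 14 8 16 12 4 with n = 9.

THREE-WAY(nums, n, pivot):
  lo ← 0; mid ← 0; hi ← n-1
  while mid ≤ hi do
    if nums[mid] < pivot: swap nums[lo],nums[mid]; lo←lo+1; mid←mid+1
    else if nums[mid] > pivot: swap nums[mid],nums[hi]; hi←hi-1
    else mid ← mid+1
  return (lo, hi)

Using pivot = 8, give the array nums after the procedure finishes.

4 0 5 8 14 16 12 11 15

pivot = 8; lo=0, mid=0, hi=8
nums[mid]=15>8: swap nums[0],nums[8]; hi=7 → 4 0 11 5 14 8 16 12 15
nums[mid]=4<8: swap nums[0],nums[0]; lo=1,mid=1 → 4 0 11 5 14 8 16 12 15
nums[mid]=0<8: swap nums[1],nums[1]; lo=2,mid=2 → 4 0 11 5 14 8 16 12 15
nums[mid]=11>8: swap nums[2],nums[7]; hi=6 → 4 0 12 5 14 8 16 11 15
nums[mid]=12>8: swap nums[2],nums[6]; hi=5 → 4 0 16 5 14 8 12 11 15
nums[mid]=16>8: swap nums[2],nums[5]; hi=4 → 4 0 8 5 14 16 12 11 15
nums[mid]=8=8: mid=3
nums[mid]=5<8: swap nums[2],nums[3]; lo=3,mid=4 → 4 0 5 8 14 16 12 11 15
nums[mid]=14>8: swap nums[4],nums[4]; hi=3 → 4 0 5 8 14 16 12 11 15
end: lo=3, hi=3; nums = 4 0 5 8 14 16 12 11 15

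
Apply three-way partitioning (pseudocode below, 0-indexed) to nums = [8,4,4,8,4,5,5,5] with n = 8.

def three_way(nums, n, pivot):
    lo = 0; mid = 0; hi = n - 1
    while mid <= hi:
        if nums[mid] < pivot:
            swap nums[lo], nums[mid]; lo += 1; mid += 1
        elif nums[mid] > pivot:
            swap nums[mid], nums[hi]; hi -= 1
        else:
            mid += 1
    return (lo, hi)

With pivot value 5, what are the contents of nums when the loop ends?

pivot = 5; lo=0, mid=0, hi=7
nums[mid]=8>5: swap nums[0],nums[7]; hi=6 → [5,4,4,8,4,5,5,8]
nums[mid]=5=5: mid=1
nums[mid]=4<5: swap nums[0],nums[1]; lo=1,mid=2 → [4,5,4,8,4,5,5,8]
nums[mid]=4<5: swap nums[1],nums[2]; lo=2,mid=3 → [4,4,5,8,4,5,5,8]
nums[mid]=8>5: swap nums[3],nums[6]; hi=5 → [4,4,5,5,4,5,8,8]
nums[mid]=5=5: mid=4
nums[mid]=4<5: swap nums[2],nums[4]; lo=3,mid=5 → [4,4,4,5,5,5,8,8]
nums[mid]=5=5: mid=6
end: lo=3, hi=5; nums = [4,4,4,5,5,5,8,8]

[4,4,4,5,5,5,8,8]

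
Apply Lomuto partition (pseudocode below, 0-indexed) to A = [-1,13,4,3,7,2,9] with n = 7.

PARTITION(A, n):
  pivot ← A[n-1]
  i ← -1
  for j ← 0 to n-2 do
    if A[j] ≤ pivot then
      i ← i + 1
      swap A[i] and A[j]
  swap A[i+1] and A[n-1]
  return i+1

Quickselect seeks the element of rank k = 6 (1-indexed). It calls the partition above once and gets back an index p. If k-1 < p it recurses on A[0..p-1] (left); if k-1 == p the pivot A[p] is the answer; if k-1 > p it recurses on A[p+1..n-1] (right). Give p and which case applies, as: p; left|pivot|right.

5; pivot

pivot = A[6] = 9; i = -1
j=0: A[0]=-1 ≤ 9 → i=0, swap A[0],A[0] (no change) → [-1,13,4,3,7,2,9]
j=1: A[1]=13 > 9 → no swap
j=2: A[2]=4 ≤ 9 → i=1, swap A[1],A[2] → [-1,4,13,3,7,2,9]
j=3: A[3]=3 ≤ 9 → i=2, swap A[2],A[3] → [-1,4,3,13,7,2,9]
j=4: A[4]=7 ≤ 9 → i=3, swap A[3],A[4] → [-1,4,3,7,13,2,9]
j=5: A[5]=2 ≤ 9 → i=4, swap A[4],A[5] → [-1,4,3,7,2,13,9]
final swap A[5],A[6] → [-1,4,3,7,2,9,13]; return 5
p = 5; k-1 = 5 == 5 ⇒ pivot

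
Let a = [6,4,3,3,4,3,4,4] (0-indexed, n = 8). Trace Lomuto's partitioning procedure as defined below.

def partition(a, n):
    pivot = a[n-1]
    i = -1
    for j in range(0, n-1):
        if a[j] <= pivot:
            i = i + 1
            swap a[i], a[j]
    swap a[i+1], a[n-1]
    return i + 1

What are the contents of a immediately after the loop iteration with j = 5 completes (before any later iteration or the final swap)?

[4,3,3,4,3,6,4,4]

pivot=4, i=-1
j=0: 6>4, skip
j=1: 4≤4, i=0, swap(0,1) ⇒ [4,6,3,3,4,3,4,4]
j=2: 3≤4, i=1, swap(1,2) ⇒ [4,3,6,3,4,3,4,4]
j=3: 3≤4, i=2, swap(2,3) ⇒ [4,3,3,6,4,3,4,4]
j=4: 4≤4, i=3, swap(3,4) ⇒ [4,3,3,4,6,3,4,4]
j=5: 3≤4, i=4, swap(4,5) ⇒ [4,3,3,4,3,6,4,4]
(after j=5) a = [4,3,3,4,3,6,4,4]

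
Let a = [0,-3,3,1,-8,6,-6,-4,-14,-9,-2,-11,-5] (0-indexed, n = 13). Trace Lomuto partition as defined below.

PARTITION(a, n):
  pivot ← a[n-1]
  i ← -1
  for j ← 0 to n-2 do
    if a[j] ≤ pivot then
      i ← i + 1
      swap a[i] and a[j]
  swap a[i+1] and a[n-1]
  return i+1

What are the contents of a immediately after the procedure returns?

[-8,-6,-14,-9,-11,-5,-3,-4,3,1,-2,0,6]

pivot = a[12] = -5; i = -1
j=0: a[0]=0 > -5 → no swap
j=1: a[1]=-3 > -5 → no swap
j=2: a[2]=3 > -5 → no swap
j=3: a[3]=1 > -5 → no swap
j=4: a[4]=-8 ≤ -5 → i=0, swap a[0],a[4] → [-8,-3,3,1,0,6,-6,-4,-14,-9,-2,-11,-5]
j=5: a[5]=6 > -5 → no swap
j=6: a[6]=-6 ≤ -5 → i=1, swap a[1],a[6] → [-8,-6,3,1,0,6,-3,-4,-14,-9,-2,-11,-5]
j=7: a[7]=-4 > -5 → no swap
j=8: a[8]=-14 ≤ -5 → i=2, swap a[2],a[8] → [-8,-6,-14,1,0,6,-3,-4,3,-9,-2,-11,-5]
j=9: a[9]=-9 ≤ -5 → i=3, swap a[3],a[9] → [-8,-6,-14,-9,0,6,-3,-4,3,1,-2,-11,-5]
j=10: a[10]=-2 > -5 → no swap
j=11: a[11]=-11 ≤ -5 → i=4, swap a[4],a[11] → [-8,-6,-14,-9,-11,6,-3,-4,3,1,-2,0,-5]
final swap a[5],a[12] → [-8,-6,-14,-9,-11,-5,-3,-4,3,1,-2,0,6]; return 5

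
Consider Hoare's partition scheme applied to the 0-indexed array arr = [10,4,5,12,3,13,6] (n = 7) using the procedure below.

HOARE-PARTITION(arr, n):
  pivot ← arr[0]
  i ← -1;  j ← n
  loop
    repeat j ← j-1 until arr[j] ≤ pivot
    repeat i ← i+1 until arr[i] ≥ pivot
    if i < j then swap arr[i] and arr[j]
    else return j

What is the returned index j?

3

pivot=10
j stops at 6 (6), i stops at 0 (10); swap ⇒ [6,4,5,12,3,13,10]
j stops at 4 (3), i stops at 3 (12); swap ⇒ [6,4,5,3,12,13,10]
j stops at 3, i stops at 4; i≥j ⇒ return 3. arr=[6,4,5,3,12,13,10]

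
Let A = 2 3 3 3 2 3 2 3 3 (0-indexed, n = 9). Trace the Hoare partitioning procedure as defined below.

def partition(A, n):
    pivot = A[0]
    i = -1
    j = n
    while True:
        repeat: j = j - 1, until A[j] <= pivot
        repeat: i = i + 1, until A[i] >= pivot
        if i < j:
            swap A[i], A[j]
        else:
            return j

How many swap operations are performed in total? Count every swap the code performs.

2

pivot=2
j stops at 6 (2), i stops at 0 (2); swap ⇒ 2 3 3 3 2 3 2 3 3
j stops at 4 (2), i stops at 1 (3); swap ⇒ 2 2 3 3 3 3 2 3 3
j stops at 1, i stops at 2; i≥j ⇒ return 1. A=2 2 3 3 3 3 2 3 3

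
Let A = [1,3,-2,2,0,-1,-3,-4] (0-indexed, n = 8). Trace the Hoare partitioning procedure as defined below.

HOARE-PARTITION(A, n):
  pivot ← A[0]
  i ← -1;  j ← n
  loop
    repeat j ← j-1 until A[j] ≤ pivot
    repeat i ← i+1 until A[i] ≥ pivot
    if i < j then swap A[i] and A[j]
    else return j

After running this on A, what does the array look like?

pivot = A[0] = 1; i = -1, j = 8
j→7 (A[7]=-4≤1), i→0 (A[0]=1≥1); i<j, swap → [-4,3,-2,2,0,-1,-3,1]
j→6 (A[6]=-3≤1), i→1 (A[1]=3≥1); i<j, swap → [-4,-3,-2,2,0,-1,3,1]
j→5 (A[5]=-1≤1), i→3 (A[3]=2≥1); i<j, swap → [-4,-3,-2,-1,0,2,3,1]
j→4, i→5; i≥j, return j=4. A = [-4,-3,-2,-1,0,2,3,1]

[-4,-3,-2,-1,0,2,3,1]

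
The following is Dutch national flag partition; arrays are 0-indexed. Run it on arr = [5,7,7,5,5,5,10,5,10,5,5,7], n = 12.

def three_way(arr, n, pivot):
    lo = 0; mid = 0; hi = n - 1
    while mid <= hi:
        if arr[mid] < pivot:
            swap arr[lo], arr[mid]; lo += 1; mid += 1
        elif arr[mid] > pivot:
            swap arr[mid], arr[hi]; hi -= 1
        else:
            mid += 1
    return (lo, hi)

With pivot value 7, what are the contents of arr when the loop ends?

[5,5,5,5,5,5,5,7,7,7,10,10]

pivot = 7; lo=0, mid=0, hi=11
arr[mid]=5<7: swap arr[0],arr[0]; lo=1,mid=1 → [5,7,7,5,5,5,10,5,10,5,5,7]
arr[mid]=7=7: mid=2
arr[mid]=7=7: mid=3
arr[mid]=5<7: swap arr[1],arr[3]; lo=2,mid=4 → [5,5,7,7,5,5,10,5,10,5,5,7]
arr[mid]=5<7: swap arr[2],arr[4]; lo=3,mid=5 → [5,5,5,7,7,5,10,5,10,5,5,7]
arr[mid]=5<7: swap arr[3],arr[5]; lo=4,mid=6 → [5,5,5,5,7,7,10,5,10,5,5,7]
arr[mid]=10>7: swap arr[6],arr[11]; hi=10 → [5,5,5,5,7,7,7,5,10,5,5,10]
arr[mid]=7=7: mid=7
arr[mid]=5<7: swap arr[4],arr[7]; lo=5,mid=8 → [5,5,5,5,5,7,7,7,10,5,5,10]
arr[mid]=10>7: swap arr[8],arr[10]; hi=9 → [5,5,5,5,5,7,7,7,5,5,10,10]
arr[mid]=5<7: swap arr[5],arr[8]; lo=6,mid=9 → [5,5,5,5,5,5,7,7,7,5,10,10]
arr[mid]=5<7: swap arr[6],arr[9]; lo=7,mid=10 → [5,5,5,5,5,5,5,7,7,7,10,10]
end: lo=7, hi=9; arr = [5,5,5,5,5,5,5,7,7,7,10,10]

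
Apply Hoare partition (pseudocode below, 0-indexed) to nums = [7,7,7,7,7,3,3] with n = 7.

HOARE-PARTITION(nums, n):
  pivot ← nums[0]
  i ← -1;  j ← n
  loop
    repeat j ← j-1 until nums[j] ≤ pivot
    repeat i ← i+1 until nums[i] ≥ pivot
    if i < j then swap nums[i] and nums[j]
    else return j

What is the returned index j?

pivot = nums[0] = 7; i = -1, j = 7
j→6 (nums[6]=3≤7), i→0 (nums[0]=7≥7); i<j, swap → [3,7,7,7,7,3,7]
j→5 (nums[5]=3≤7), i→1 (nums[1]=7≥7); i<j, swap → [3,3,7,7,7,7,7]
j→4 (nums[4]=7≤7), i→2 (nums[2]=7≥7); i<j, swap → [3,3,7,7,7,7,7]
j→3, i→3; i≥j, return j=3. nums = [3,3,7,7,7,7,7]

3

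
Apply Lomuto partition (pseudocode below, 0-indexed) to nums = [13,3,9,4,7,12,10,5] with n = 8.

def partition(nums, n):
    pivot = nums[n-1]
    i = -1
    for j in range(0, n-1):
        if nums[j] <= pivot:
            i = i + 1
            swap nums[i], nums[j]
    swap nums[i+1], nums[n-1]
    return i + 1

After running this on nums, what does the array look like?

pivot = nums[7] = 5; i = -1
j=0: nums[0]=13 > 5 → no swap
j=1: nums[1]=3 ≤ 5 → i=0, swap nums[0],nums[1] → [3,13,9,4,7,12,10,5]
j=2: nums[2]=9 > 5 → no swap
j=3: nums[3]=4 ≤ 5 → i=1, swap nums[1],nums[3] → [3,4,9,13,7,12,10,5]
j=4: nums[4]=7 > 5 → no swap
j=5: nums[5]=12 > 5 → no swap
j=6: nums[6]=10 > 5 → no swap
final swap nums[2],nums[7] → [3,4,5,13,7,12,10,9]; return 2

[3,4,5,13,7,12,10,9]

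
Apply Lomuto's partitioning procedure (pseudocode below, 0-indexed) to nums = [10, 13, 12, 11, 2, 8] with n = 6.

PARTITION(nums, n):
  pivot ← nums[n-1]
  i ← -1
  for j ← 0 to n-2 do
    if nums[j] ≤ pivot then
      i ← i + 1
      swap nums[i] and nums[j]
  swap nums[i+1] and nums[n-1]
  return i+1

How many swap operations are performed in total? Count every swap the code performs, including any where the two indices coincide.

pivot=8, i=-1
j=0: 10>8, skip
j=1: 13>8, skip
j=2: 12>8, skip
j=3: 11>8, skip
j=4: 2≤8, i=0, swap(0,4) ⇒ [2, 13, 12, 11, 10, 8]
swap(1,5) ⇒ [2, 8, 12, 11, 10, 13]; return 1

2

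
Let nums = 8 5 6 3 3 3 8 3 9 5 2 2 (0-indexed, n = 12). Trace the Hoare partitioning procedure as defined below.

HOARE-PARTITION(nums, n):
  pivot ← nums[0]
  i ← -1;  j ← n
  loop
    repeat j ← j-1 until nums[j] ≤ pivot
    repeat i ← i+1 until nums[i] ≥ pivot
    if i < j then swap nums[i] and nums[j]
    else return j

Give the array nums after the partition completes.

pivot = nums[0] = 8; i = -1, j = 12
j→11 (nums[11]=2≤8), i→0 (nums[0]=8≥8); i<j, swap → 2 5 6 3 3 3 8 3 9 5 2 8
j→10 (nums[10]=2≤8), i→6 (nums[6]=8≥8); i<j, swap → 2 5 6 3 3 3 2 3 9 5 8 8
j→9 (nums[9]=5≤8), i→8 (nums[8]=9≥8); i<j, swap → 2 5 6 3 3 3 2 3 5 9 8 8
j→8, i→9; i≥j, return j=8. nums = 2 5 6 3 3 3 2 3 5 9 8 8

2 5 6 3 3 3 2 3 5 9 8 8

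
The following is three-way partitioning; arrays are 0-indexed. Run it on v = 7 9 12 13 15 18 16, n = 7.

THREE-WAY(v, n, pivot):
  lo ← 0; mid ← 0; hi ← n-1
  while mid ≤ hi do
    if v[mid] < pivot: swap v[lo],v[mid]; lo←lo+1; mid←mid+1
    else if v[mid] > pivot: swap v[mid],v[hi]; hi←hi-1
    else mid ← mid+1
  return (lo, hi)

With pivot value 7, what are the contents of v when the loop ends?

lo=0 mid=0 hi=6
7=7: mid=1
9>7: swap(1,6), hi=5 ⇒ 7 16 12 13 15 18 9
16>7: swap(1,5), hi=4 ⇒ 7 18 12 13 15 16 9
18>7: swap(1,4), hi=3 ⇒ 7 15 12 13 18 16 9
15>7: swap(1,3), hi=2 ⇒ 7 13 12 15 18 16 9
13>7: swap(1,2), hi=1 ⇒ 7 12 13 15 18 16 9
12>7: swap(1,1), hi=0 ⇒ 7 12 13 15 18 16 9
done. lo=0 hi=0; v=7 12 13 15 18 16 9

7 12 13 15 18 16 9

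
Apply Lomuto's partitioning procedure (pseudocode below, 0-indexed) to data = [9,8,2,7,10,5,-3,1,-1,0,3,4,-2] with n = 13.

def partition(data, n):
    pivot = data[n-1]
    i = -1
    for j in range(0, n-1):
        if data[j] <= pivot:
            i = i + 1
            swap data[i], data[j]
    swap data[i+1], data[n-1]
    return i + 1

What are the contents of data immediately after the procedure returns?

pivot = data[12] = -2; i = -1
j=0: data[0]=9 > -2 → no swap
j=1: data[1]=8 > -2 → no swap
j=2: data[2]=2 > -2 → no swap
j=3: data[3]=7 > -2 → no swap
j=4: data[4]=10 > -2 → no swap
j=5: data[5]=5 > -2 → no swap
j=6: data[6]=-3 ≤ -2 → i=0, swap data[0],data[6] → [-3,8,2,7,10,5,9,1,-1,0,3,4,-2]
j=7: data[7]=1 > -2 → no swap
j=8: data[8]=-1 > -2 → no swap
j=9: data[9]=0 > -2 → no swap
j=10: data[10]=3 > -2 → no swap
j=11: data[11]=4 > -2 → no swap
final swap data[1],data[12] → [-3,-2,2,7,10,5,9,1,-1,0,3,4,8]; return 1

[-3,-2,2,7,10,5,9,1,-1,0,3,4,8]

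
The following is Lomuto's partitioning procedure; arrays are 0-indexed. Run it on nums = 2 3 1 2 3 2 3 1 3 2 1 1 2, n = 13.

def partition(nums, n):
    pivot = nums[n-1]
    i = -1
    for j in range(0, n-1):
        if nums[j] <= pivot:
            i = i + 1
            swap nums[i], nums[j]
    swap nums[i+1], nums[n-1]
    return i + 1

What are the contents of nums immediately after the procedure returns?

2 1 2 2 1 2 1 1 2 3 3 3 3

pivot = nums[12] = 2; i = -1
j=0: nums[0]=2 ≤ 2 → i=0, swap nums[0],nums[0] (no change) → 2 3 1 2 3 2 3 1 3 2 1 1 2
j=1: nums[1]=3 > 2 → no swap
j=2: nums[2]=1 ≤ 2 → i=1, swap nums[1],nums[2] → 2 1 3 2 3 2 3 1 3 2 1 1 2
j=3: nums[3]=2 ≤ 2 → i=2, swap nums[2],nums[3] → 2 1 2 3 3 2 3 1 3 2 1 1 2
j=4: nums[4]=3 > 2 → no swap
j=5: nums[5]=2 ≤ 2 → i=3, swap nums[3],nums[5] → 2 1 2 2 3 3 3 1 3 2 1 1 2
j=6: nums[6]=3 > 2 → no swap
j=7: nums[7]=1 ≤ 2 → i=4, swap nums[4],nums[7] → 2 1 2 2 1 3 3 3 3 2 1 1 2
j=8: nums[8]=3 > 2 → no swap
j=9: nums[9]=2 ≤ 2 → i=5, swap nums[5],nums[9] → 2 1 2 2 1 2 3 3 3 3 1 1 2
j=10: nums[10]=1 ≤ 2 → i=6, swap nums[6],nums[10] → 2 1 2 2 1 2 1 3 3 3 3 1 2
j=11: nums[11]=1 ≤ 2 → i=7, swap nums[7],nums[11] → 2 1 2 2 1 2 1 1 3 3 3 3 2
final swap nums[8],nums[12] → 2 1 2 2 1 2 1 1 2 3 3 3 3; return 8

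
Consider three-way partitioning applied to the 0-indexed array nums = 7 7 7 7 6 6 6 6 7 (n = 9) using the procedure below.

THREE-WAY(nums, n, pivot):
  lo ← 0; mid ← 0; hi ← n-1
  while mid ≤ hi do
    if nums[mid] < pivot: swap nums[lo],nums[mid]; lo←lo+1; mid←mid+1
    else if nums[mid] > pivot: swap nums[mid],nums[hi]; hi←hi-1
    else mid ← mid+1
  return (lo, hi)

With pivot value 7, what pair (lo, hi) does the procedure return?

lo=0 mid=0 hi=8
7=7: mid=1
7=7: mid=2
7=7: mid=3
7=7: mid=4
6<7: swap(0,4), lo=1 mid=5 ⇒ 6 7 7 7 7 6 6 6 7
6<7: swap(1,5), lo=2 mid=6 ⇒ 6 6 7 7 7 7 6 6 7
6<7: swap(2,6), lo=3 mid=7 ⇒ 6 6 6 7 7 7 7 6 7
6<7: swap(3,7), lo=4 mid=8 ⇒ 6 6 6 6 7 7 7 7 7
7=7: mid=9
done. lo=4 hi=8; nums=6 6 6 6 7 7 7 7 7

(4, 8)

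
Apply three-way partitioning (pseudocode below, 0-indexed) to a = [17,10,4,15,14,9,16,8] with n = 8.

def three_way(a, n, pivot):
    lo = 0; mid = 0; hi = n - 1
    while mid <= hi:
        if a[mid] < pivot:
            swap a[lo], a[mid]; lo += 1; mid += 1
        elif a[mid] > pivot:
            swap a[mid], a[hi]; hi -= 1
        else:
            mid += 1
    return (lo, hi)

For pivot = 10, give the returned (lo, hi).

(3, 3)

lo=0 mid=0 hi=7
17>10: swap(0,7), hi=6 ⇒ [8,10,4,15,14,9,16,17]
8<10: swap(0,0), lo=1 mid=1 ⇒ [8,10,4,15,14,9,16,17]
10=10: mid=2
4<10: swap(1,2), lo=2 mid=3 ⇒ [8,4,10,15,14,9,16,17]
15>10: swap(3,6), hi=5 ⇒ [8,4,10,16,14,9,15,17]
16>10: swap(3,5), hi=4 ⇒ [8,4,10,9,14,16,15,17]
9<10: swap(2,3), lo=3 mid=4 ⇒ [8,4,9,10,14,16,15,17]
14>10: swap(4,4), hi=3 ⇒ [8,4,9,10,14,16,15,17]
done. lo=3 hi=3; a=[8,4,9,10,14,16,15,17]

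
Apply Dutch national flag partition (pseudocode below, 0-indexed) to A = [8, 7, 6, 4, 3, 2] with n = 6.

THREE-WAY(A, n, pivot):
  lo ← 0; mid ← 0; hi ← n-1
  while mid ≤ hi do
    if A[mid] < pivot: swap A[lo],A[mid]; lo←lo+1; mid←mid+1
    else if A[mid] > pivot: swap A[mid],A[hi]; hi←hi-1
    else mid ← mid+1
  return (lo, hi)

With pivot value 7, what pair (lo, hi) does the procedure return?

pivot = 7; lo=0, mid=0, hi=5
A[mid]=8>7: swap A[0],A[5]; hi=4 → [2, 7, 6, 4, 3, 8]
A[mid]=2<7: swap A[0],A[0]; lo=1,mid=1 → [2, 7, 6, 4, 3, 8]
A[mid]=7=7: mid=2
A[mid]=6<7: swap A[1],A[2]; lo=2,mid=3 → [2, 6, 7, 4, 3, 8]
A[mid]=4<7: swap A[2],A[3]; lo=3,mid=4 → [2, 6, 4, 7, 3, 8]
A[mid]=3<7: swap A[3],A[4]; lo=4,mid=5 → [2, 6, 4, 3, 7, 8]
end: lo=4, hi=4; A = [2, 6, 4, 3, 7, 8]

(4, 4)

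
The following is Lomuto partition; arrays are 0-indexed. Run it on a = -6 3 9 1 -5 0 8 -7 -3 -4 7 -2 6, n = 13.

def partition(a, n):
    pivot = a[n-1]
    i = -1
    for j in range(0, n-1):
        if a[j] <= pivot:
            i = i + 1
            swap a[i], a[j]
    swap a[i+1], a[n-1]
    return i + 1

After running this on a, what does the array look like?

-6 3 1 -5 0 -7 -3 -4 -2 6 7 8 9

pivot = a[12] = 6; i = -1
j=0: a[0]=-6 ≤ 6 → i=0, swap a[0],a[0] (no change) → -6 3 9 1 -5 0 8 -7 -3 -4 7 -2 6
j=1: a[1]=3 ≤ 6 → i=1, swap a[1],a[1] (no change) → -6 3 9 1 -5 0 8 -7 -3 -4 7 -2 6
j=2: a[2]=9 > 6 → no swap
j=3: a[3]=1 ≤ 6 → i=2, swap a[2],a[3] → -6 3 1 9 -5 0 8 -7 -3 -4 7 -2 6
j=4: a[4]=-5 ≤ 6 → i=3, swap a[3],a[4] → -6 3 1 -5 9 0 8 -7 -3 -4 7 -2 6
j=5: a[5]=0 ≤ 6 → i=4, swap a[4],a[5] → -6 3 1 -5 0 9 8 -7 -3 -4 7 -2 6
j=6: a[6]=8 > 6 → no swap
j=7: a[7]=-7 ≤ 6 → i=5, swap a[5],a[7] → -6 3 1 -5 0 -7 8 9 -3 -4 7 -2 6
j=8: a[8]=-3 ≤ 6 → i=6, swap a[6],a[8] → -6 3 1 -5 0 -7 -3 9 8 -4 7 -2 6
j=9: a[9]=-4 ≤ 6 → i=7, swap a[7],a[9] → -6 3 1 -5 0 -7 -3 -4 8 9 7 -2 6
j=10: a[10]=7 > 6 → no swap
j=11: a[11]=-2 ≤ 6 → i=8, swap a[8],a[11] → -6 3 1 -5 0 -7 -3 -4 -2 9 7 8 6
final swap a[9],a[12] → -6 3 1 -5 0 -7 -3 -4 -2 6 7 8 9; return 9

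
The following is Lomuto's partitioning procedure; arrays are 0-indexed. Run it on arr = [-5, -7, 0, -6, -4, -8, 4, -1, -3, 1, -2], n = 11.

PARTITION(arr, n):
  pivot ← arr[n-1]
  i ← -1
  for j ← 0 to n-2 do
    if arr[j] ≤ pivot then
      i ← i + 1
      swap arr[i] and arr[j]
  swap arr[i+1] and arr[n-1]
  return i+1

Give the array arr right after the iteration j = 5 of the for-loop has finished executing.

[-5, -7, -6, -4, -8, 0, 4, -1, -3, 1, -2]

pivot = arr[10] = -2; i = -1
j=0: arr[0]=-5 ≤ -2 → i=0, swap arr[0],arr[0] (no change) → [-5, -7, 0, -6, -4, -8, 4, -1, -3, 1, -2]
j=1: arr[1]=-7 ≤ -2 → i=1, swap arr[1],arr[1] (no change) → [-5, -7, 0, -6, -4, -8, 4, -1, -3, 1, -2]
j=2: arr[2]=0 > -2 → no swap
j=3: arr[3]=-6 ≤ -2 → i=2, swap arr[2],arr[3] → [-5, -7, -6, 0, -4, -8, 4, -1, -3, 1, -2]
j=4: arr[4]=-4 ≤ -2 → i=3, swap arr[3],arr[4] → [-5, -7, -6, -4, 0, -8, 4, -1, -3, 1, -2]
j=5: arr[5]=-8 ≤ -2 → i=4, swap arr[4],arr[5] → [-5, -7, -6, -4, -8, 0, 4, -1, -3, 1, -2]
(after j=5) arr = [-5, -7, -6, -4, -8, 0, 4, -1, -3, 1, -2]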